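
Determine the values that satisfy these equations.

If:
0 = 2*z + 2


Then:
z = -1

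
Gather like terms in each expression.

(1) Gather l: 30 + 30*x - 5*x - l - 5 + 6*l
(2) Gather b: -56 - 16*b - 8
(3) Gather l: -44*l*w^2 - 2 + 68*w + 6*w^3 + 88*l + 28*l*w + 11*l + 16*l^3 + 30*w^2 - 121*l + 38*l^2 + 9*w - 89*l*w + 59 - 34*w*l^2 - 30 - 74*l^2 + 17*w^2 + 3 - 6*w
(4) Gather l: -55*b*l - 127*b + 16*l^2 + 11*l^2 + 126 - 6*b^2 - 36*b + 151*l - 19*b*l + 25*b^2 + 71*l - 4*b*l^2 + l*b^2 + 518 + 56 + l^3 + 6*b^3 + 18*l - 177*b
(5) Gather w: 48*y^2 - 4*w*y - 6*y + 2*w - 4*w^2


(1) = 5*l + 25*x + 25
(2) = -16*b - 64
(3) = 16*l^3 + l^2*(-34*w - 36) + l*(-44*w^2 - 61*w - 22) + 6*w^3 + 47*w^2 + 71*w + 30
(4) = 6*b^3 + 19*b^2 - 340*b + l^3 + l^2*(27 - 4*b) + l*(b^2 - 74*b + 240) + 700
(5) = -4*w^2 + w*(2 - 4*y) + 48*y^2 - 6*y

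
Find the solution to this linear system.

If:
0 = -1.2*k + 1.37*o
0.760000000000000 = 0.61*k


Then:
k = 1.25
o = 1.09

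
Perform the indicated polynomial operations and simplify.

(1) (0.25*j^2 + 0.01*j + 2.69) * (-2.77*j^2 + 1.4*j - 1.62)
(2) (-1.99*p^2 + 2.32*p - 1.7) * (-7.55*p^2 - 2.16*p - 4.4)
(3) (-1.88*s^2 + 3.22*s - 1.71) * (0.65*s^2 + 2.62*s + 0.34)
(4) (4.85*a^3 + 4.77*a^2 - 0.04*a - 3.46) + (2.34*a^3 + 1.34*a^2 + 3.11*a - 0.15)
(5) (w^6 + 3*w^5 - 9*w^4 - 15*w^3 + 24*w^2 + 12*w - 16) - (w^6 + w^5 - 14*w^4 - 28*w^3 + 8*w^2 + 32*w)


(1) = -0.6925*j^4 + 0.3223*j^3 - 7.8423*j^2 + 3.7498*j - 4.3578
(2) = 15.0245*p^4 - 13.2176*p^3 + 16.5798*p^2 - 6.536*p + 7.48
(3) = -1.222*s^4 - 2.8326*s^3 + 6.6857*s^2 - 3.3854*s - 0.5814
(4) = 7.19*a^3 + 6.11*a^2 + 3.07*a - 3.61
(5) = 2*w^5 + 5*w^4 + 13*w^3 + 16*w^2 - 20*w - 16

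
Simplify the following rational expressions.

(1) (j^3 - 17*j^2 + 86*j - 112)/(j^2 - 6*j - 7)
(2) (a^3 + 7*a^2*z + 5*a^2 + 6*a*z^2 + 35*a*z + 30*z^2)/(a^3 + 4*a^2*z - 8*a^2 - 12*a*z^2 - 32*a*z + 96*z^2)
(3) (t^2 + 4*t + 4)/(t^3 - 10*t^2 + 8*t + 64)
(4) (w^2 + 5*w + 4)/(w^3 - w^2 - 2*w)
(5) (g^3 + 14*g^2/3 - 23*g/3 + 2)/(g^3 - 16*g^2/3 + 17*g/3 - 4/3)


(1) = (j^2 - 10*j + 16)/(j + 1)
(2) = (-a^2 - a*z - 5*a - 5*z)/(-a^2 + 2*a*z + 8*a - 16*z)
(3) = (t + 2)/(t^2 - 12*t + 32)
(4) = (w + 4)/(w^2 - 2*w)
(5) = (g + 6)/(g - 4)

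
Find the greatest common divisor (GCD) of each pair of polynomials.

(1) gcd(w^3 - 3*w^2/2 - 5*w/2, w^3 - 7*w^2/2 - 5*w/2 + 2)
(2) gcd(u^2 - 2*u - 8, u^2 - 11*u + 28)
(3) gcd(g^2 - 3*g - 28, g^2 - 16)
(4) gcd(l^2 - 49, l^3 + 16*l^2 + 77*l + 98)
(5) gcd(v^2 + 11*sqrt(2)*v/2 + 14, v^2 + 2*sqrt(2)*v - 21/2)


(1) = w + 1
(2) = u - 4
(3) = g + 4
(4) = gcd((l - 7)*(l + 7), (l + 2)*(l + 7)^2) = l + 7
(5) = v + 7*sqrt(2)/2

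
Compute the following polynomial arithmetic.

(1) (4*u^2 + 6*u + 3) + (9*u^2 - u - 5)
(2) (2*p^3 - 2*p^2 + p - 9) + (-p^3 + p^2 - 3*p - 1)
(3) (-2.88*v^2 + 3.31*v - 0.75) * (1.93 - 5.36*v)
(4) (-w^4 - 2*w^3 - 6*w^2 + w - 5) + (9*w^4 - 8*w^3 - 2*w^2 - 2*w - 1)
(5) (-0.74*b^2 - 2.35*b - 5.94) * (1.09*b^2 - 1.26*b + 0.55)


(1) = 13*u^2 + 5*u - 2
(2) = p^3 - p^2 - 2*p - 10
(3) = 15.4368*v^3 - 23.3*v^2 + 10.4083*v - 1.4475
(4) = 8*w^4 - 10*w^3 - 8*w^2 - w - 6
(5) = -0.8066*b^4 - 1.6291*b^3 - 3.9206*b^2 + 6.1919*b - 3.267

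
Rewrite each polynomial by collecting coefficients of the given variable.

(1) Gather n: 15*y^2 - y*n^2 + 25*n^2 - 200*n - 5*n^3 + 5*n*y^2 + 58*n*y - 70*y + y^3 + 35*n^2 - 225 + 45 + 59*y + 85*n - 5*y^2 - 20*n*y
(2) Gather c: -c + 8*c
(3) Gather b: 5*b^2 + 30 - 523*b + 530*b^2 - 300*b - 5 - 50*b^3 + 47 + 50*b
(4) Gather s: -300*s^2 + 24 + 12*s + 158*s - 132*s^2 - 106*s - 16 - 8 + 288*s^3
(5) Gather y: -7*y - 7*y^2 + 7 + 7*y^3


(1) = -5*n^3 + n^2*(60 - y) + n*(5*y^2 + 38*y - 115) + y^3 + 10*y^2 - 11*y - 180
(2) = 7*c
(3) = -50*b^3 + 535*b^2 - 773*b + 72
(4) = 288*s^3 - 432*s^2 + 64*s
(5) = 7*y^3 - 7*y^2 - 7*y + 7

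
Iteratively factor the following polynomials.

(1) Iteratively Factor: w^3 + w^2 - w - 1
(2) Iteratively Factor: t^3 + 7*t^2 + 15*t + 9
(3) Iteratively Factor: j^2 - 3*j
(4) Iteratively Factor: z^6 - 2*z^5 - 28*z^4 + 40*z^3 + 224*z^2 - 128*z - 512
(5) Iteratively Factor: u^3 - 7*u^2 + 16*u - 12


(1) = (w + 1)*(w^2 - 1) = (w + 1)^2*(w - 1)
(2) = (t + 3)*(t^2 + 4*t + 3) = (t + 1)*(t + 3)*(t + 3)
(3) = (j - 3)*(j)
(4) = (z - 4)*(z^5 + 2*z^4 - 20*z^3 - 40*z^2 + 64*z + 128) = (z - 4)*(z + 4)*(z^4 - 2*z^3 - 12*z^2 + 8*z + 32) = (z - 4)^2*(z + 4)*(z^3 + 2*z^2 - 4*z - 8) = (z - 4)^2*(z - 2)*(z + 4)*(z^2 + 4*z + 4) = (z - 4)^2*(z - 2)*(z + 2)*(z + 4)*(z + 2)
(5) = (u - 2)*(u^2 - 5*u + 6) = (u - 2)^2*(u - 3)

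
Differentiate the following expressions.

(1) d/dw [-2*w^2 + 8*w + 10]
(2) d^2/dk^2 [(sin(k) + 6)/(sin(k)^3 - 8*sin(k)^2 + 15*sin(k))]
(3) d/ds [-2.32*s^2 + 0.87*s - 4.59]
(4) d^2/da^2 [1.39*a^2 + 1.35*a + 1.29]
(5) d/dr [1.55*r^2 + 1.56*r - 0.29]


(1) = 8 - 4*w
(2) = 2*(-2*sin(k)^4 - 15*sin(k)^3 + 265*sin(k)^2 - 906*sin(k) + 745 + 747/sin(k) - 2160/sin(k)^2 + 1350/sin(k)^3)/((sin(k) - 5)^3*(sin(k) - 3)^3)
(3) = 0.87 - 4.64*s
(4) = 2.78000000000000
(5) = 3.1*r + 1.56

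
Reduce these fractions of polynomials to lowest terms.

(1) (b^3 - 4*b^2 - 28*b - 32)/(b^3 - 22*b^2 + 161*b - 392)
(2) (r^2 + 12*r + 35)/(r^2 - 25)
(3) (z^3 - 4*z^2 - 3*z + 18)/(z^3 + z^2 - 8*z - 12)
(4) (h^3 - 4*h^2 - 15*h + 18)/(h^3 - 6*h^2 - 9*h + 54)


(1) = (b^2 + 4*b + 4)/(b^2 - 14*b + 49)
(2) = (r + 7)/(r - 5)
(3) = (z - 3)/(z + 2)
(4) = (h - 1)/(h - 3)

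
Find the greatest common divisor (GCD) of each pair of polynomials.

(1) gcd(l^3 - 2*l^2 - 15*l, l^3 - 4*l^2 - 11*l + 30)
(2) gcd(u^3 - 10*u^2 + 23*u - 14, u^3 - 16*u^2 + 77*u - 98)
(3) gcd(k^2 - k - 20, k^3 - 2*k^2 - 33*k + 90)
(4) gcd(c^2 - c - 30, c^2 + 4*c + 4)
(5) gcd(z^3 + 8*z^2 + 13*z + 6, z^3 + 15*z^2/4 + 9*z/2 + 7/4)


(1) = l^2 - 2*l - 15
(2) = gcd((u - 7)*(u - 2)*(u - 1), (u - 7)^2*(u - 2)) = u^2 - 9*u + 14
(3) = gcd((k - 5)*(k + 4), (k - 5)*(k - 3)*(k + 6)) = k - 5
(4) = gcd((c - 6)*(c + 5), (c + 2)^2) = 1
(5) = z^2 + 2*z + 1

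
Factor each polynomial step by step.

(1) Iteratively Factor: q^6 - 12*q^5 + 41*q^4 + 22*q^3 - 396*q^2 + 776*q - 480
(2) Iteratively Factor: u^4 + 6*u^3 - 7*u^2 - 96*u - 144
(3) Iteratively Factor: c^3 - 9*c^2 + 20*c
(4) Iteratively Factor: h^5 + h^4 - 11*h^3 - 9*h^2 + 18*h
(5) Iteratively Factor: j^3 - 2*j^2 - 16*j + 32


(1) = (q - 4)*(q^5 - 8*q^4 + 9*q^3 + 58*q^2 - 164*q + 120) = (q - 4)*(q - 2)*(q^4 - 6*q^3 - 3*q^2 + 52*q - 60) = (q - 4)*(q - 2)^2*(q^3 - 4*q^2 - 11*q + 30) = (q - 4)*(q - 2)^2*(q + 3)*(q^2 - 7*q + 10) = (q - 4)*(q - 2)^3*(q + 3)*(q - 5)
(2) = (u - 4)*(u^3 + 10*u^2 + 33*u + 36) = (u - 4)*(u + 3)*(u^2 + 7*u + 12) = (u - 4)*(u + 3)*(u + 4)*(u + 3)
(3) = (c - 5)*(c^2 - 4*c) = c*(c - 5)*(c - 4)
(4) = (h - 1)*(h^4 + 2*h^3 - 9*h^2 - 18*h) = (h - 3)*(h - 1)*(h^3 + 5*h^2 + 6*h) = (h - 3)*(h - 1)*(h + 3)*(h^2 + 2*h) = (h - 3)*(h - 1)*(h + 2)*(h + 3)*(h)
(5) = (j - 2)*(j^2 - 16) = (j - 2)*(j + 4)*(j - 4)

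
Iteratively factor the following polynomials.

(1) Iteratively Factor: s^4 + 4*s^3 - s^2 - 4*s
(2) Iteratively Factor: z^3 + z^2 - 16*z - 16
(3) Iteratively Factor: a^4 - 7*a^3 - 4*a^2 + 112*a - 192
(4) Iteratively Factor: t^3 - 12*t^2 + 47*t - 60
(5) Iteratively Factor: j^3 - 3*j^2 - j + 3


(1) = (s)*(s^3 + 4*s^2 - s - 4) = s*(s + 1)*(s^2 + 3*s - 4) = s*(s - 1)*(s + 1)*(s + 4)
(2) = (z + 4)*(z^2 - 3*z - 4) = (z - 4)*(z + 4)*(z + 1)
(3) = (a - 4)*(a^3 - 3*a^2 - 16*a + 48) = (a - 4)*(a - 3)*(a^2 - 16) = (a - 4)^2*(a - 3)*(a + 4)
(4) = (t - 3)*(t^2 - 9*t + 20) = (t - 5)*(t - 3)*(t - 4)
(5) = (j + 1)*(j^2 - 4*j + 3) = (j - 1)*(j + 1)*(j - 3)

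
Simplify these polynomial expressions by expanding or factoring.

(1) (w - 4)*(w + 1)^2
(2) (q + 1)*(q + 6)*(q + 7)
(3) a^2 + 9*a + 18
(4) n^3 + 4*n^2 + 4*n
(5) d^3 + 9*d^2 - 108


(1) = w^3 - 2*w^2 - 7*w - 4
(2) = q^3 + 14*q^2 + 55*q + 42
(3) = (a + 3)*(a + 6)
(4) = n*(n + 2)^2
(5) = (d - 3)*(d + 6)^2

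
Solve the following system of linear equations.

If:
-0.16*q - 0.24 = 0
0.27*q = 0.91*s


Then:
q = -1.50
s = -0.45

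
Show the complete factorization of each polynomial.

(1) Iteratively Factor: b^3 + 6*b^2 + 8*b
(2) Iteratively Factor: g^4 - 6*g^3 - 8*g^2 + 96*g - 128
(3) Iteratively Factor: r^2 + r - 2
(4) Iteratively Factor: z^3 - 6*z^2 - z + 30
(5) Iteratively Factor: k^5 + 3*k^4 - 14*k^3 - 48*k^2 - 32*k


(1) = (b + 4)*(b^2 + 2*b) = b*(b + 4)*(b + 2)
(2) = (g - 4)*(g^3 - 2*g^2 - 16*g + 32) = (g - 4)*(g + 4)*(g^2 - 6*g + 8) = (g - 4)^2*(g + 4)*(g - 2)
(3) = (r + 2)*(r - 1)
(4) = (z + 2)*(z^2 - 8*z + 15) = (z - 5)*(z + 2)*(z - 3)
(5) = (k)*(k^4 + 3*k^3 - 14*k^2 - 48*k - 32) = k*(k + 1)*(k^3 + 2*k^2 - 16*k - 32) = k*(k - 4)*(k + 1)*(k^2 + 6*k + 8) = k*(k - 4)*(k + 1)*(k + 4)*(k + 2)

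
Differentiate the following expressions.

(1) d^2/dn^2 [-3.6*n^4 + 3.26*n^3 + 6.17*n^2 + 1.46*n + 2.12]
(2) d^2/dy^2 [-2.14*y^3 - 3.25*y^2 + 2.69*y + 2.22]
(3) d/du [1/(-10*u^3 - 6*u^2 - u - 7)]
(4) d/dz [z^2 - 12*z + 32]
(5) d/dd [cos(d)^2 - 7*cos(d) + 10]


(1) = -43.2*n^2 + 19.56*n + 12.34
(2) = -12.84*y - 6.5
(3) = (30*u^2 + 12*u + 1)/(10*u^3 + 6*u^2 + u + 7)^2
(4) = 2*z - 12
(5) = (7 - 2*cos(d))*sin(d)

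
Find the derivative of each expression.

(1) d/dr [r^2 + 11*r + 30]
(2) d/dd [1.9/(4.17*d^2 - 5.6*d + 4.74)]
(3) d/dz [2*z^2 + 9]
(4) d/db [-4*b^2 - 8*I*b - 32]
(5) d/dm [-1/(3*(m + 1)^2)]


(1) = 2*r + 11
(2) = (10.64 - 15.846*d)/(4.17*d^2 - 5.6*d + 4.74)^2
(3) = 4*z
(4) = -8*b - 8*I
(5) = 2/(3*(m + 1)^3)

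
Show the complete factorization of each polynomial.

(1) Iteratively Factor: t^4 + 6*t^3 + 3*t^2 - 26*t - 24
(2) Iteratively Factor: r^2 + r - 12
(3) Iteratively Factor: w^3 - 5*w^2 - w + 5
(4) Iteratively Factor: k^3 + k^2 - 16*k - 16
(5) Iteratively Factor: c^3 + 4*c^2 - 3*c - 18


(1) = (t - 2)*(t^3 + 8*t^2 + 19*t + 12) = (t - 2)*(t + 4)*(t^2 + 4*t + 3) = (t - 2)*(t + 1)*(t + 4)*(t + 3)
(2) = (r - 3)*(r + 4)
(3) = (w - 1)*(w^2 - 4*w - 5) = (w - 5)*(w - 1)*(w + 1)
(4) = (k + 4)*(k^2 - 3*k - 4) = (k + 1)*(k + 4)*(k - 4)
(5) = (c - 2)*(c^2 + 6*c + 9) = (c - 2)*(c + 3)*(c + 3)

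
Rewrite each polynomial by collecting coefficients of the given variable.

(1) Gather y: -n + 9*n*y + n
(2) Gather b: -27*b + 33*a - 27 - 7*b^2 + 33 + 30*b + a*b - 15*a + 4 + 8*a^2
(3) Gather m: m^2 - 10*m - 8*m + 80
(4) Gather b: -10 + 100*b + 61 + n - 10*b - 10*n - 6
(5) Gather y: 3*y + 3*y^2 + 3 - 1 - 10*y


(1) = 9*n*y
(2) = 8*a^2 + 18*a - 7*b^2 + b*(a + 3) + 10
(3) = m^2 - 18*m + 80
(4) = 90*b - 9*n + 45
(5) = 3*y^2 - 7*y + 2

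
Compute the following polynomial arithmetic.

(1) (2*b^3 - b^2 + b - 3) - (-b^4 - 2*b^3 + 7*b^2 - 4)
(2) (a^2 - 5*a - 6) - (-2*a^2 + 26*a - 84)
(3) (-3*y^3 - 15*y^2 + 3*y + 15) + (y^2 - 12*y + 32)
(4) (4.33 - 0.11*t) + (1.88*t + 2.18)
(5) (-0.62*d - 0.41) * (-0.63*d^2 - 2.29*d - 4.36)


(1) = b^4 + 4*b^3 - 8*b^2 + b + 1
(2) = 3*a^2 - 31*a + 78
(3) = -3*y^3 - 14*y^2 - 9*y + 47
(4) = 1.77*t + 6.51
(5) = 0.3906*d^3 + 1.6781*d^2 + 3.6421*d + 1.7876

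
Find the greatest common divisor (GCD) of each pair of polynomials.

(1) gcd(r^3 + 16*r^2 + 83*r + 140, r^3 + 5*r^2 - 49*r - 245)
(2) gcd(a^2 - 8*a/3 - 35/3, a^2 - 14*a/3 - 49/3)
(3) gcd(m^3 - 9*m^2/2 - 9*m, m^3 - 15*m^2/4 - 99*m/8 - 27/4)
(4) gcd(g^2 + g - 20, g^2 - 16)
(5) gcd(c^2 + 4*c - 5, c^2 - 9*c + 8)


(1) = gcd((r + 4)*(r + 5)*(r + 7), (r - 7)*(r + 5)*(r + 7)) = r^2 + 12*r + 35
(2) = gcd((a - 5)*(a + 7/3), (a - 7)*(a + 7/3)) = a + 7/3
(3) = m^2 - 9*m/2 - 9
(4) = g - 4
(5) = gcd((c - 1)*(c + 5), (c - 8)*(c - 1)) = c - 1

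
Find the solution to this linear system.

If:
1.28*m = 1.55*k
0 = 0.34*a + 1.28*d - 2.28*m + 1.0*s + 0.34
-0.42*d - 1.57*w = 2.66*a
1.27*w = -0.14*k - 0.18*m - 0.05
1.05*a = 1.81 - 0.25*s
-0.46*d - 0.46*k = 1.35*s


Then:
a = 0.91
d = -7.89
k = -2.18
m = -2.64
s = 3.43
w = 0.58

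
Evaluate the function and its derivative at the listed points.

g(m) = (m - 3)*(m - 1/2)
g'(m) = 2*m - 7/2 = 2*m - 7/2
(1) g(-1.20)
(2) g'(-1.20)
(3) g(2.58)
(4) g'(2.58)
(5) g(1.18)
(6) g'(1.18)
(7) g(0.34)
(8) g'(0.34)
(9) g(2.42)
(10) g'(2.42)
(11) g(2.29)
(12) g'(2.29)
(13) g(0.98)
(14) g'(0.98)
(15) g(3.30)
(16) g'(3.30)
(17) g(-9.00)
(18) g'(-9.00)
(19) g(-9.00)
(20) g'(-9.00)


(1) = 7.14
(2) = -5.90
(3) = -0.87
(4) = 1.66
(5) = -1.24
(6) = -1.14
(7) = 0.43
(8) = -2.82
(9) = -1.11
(10) = 1.34
(11) = -1.27
(12) = 1.08
(13) = -0.97
(14) = -1.54
(15) = 0.84
(16) = 3.10
(17) = 114.00
(18) = -21.50
(19) = 114.00
(20) = -21.50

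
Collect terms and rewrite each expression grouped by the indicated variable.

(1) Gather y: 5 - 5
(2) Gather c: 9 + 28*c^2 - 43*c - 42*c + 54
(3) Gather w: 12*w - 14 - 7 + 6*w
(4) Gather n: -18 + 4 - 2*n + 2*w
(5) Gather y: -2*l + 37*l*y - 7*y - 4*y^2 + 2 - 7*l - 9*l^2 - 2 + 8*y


(1) = 0
(2) = 28*c^2 - 85*c + 63
(3) = 18*w - 21
(4) = -2*n + 2*w - 14
(5) = -9*l^2 - 9*l - 4*y^2 + y*(37*l + 1)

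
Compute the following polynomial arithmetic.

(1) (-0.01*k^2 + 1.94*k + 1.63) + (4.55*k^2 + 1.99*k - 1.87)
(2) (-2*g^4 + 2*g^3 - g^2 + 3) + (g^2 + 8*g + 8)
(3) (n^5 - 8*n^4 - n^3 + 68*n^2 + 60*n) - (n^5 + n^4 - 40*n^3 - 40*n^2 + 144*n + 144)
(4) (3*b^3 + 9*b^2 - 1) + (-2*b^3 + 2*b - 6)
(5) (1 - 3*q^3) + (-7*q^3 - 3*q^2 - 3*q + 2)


(1) = 4.54*k^2 + 3.93*k - 0.24
(2) = -2*g^4 + 2*g^3 + 8*g + 11
(3) = -9*n^4 + 39*n^3 + 108*n^2 - 84*n - 144
(4) = b^3 + 9*b^2 + 2*b - 7
(5) = -10*q^3 - 3*q^2 - 3*q + 3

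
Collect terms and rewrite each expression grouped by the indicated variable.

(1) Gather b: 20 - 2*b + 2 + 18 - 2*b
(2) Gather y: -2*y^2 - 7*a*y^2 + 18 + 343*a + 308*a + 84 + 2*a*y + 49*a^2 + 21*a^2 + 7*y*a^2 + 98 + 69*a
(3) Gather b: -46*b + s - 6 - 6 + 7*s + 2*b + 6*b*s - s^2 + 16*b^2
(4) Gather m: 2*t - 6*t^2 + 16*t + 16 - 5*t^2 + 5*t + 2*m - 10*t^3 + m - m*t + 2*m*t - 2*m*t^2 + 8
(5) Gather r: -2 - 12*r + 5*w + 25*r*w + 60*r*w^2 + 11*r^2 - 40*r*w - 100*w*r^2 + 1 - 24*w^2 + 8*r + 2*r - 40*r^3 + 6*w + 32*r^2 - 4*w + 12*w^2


(1) = 40 - 4*b
(2) = 70*a^2 + 720*a + y^2*(-7*a - 2) + y*(7*a^2 + 2*a) + 200
(3) = 16*b^2 + b*(6*s - 44) - s^2 + 8*s - 12
(4) = m*(-2*t^2 + t + 3) - 10*t^3 - 11*t^2 + 23*t + 24
(5) = -40*r^3 + r^2*(43 - 100*w) + r*(60*w^2 - 15*w - 2) - 12*w^2 + 7*w - 1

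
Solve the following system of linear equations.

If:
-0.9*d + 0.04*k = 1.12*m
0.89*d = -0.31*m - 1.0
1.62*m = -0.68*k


Then:
d = -1.51
k = -2.67
m = 1.12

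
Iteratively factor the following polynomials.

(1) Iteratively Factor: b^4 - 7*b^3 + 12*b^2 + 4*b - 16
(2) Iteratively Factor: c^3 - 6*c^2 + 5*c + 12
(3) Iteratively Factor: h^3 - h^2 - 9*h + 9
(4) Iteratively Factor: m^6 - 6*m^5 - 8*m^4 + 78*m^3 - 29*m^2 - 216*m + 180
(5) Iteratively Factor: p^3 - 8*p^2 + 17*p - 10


(1) = (b - 2)*(b^3 - 5*b^2 + 2*b + 8) = (b - 2)^2*(b^2 - 3*b - 4) = (b - 2)^2*(b + 1)*(b - 4)
(2) = (c - 4)*(c^2 - 2*c - 3) = (c - 4)*(c - 3)*(c + 1)
(3) = (h - 1)*(h^2 - 9) = (h - 3)*(h - 1)*(h + 3)
(4) = (m - 3)*(m^5 - 3*m^4 - 17*m^3 + 27*m^2 + 52*m - 60) = (m - 5)*(m - 3)*(m^4 + 2*m^3 - 7*m^2 - 8*m + 12) = (m - 5)*(m - 3)*(m - 2)*(m^3 + 4*m^2 + m - 6) = (m - 5)*(m - 3)*(m - 2)*(m + 3)*(m^2 + m - 2) = (m - 5)*(m - 3)*(m - 2)*(m - 1)*(m + 3)*(m + 2)
(5) = (p - 5)*(p^2 - 3*p + 2) = (p - 5)*(p - 1)*(p - 2)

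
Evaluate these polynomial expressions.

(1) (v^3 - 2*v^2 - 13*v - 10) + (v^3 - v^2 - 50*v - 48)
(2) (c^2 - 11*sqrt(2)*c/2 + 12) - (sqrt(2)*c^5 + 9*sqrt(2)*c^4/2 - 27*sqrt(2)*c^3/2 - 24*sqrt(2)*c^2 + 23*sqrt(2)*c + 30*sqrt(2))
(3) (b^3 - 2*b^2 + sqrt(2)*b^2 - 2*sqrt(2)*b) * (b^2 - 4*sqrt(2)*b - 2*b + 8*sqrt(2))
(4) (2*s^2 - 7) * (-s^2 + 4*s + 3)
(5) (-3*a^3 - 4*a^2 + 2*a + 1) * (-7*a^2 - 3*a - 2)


(1) = 2*v^3 - 3*v^2 - 63*v - 58
(2) = -sqrt(2)*c^5 - 9*sqrt(2)*c^4/2 + 27*sqrt(2)*c^3/2 + c^2 + 24*sqrt(2)*c^2 - 57*sqrt(2)*c/2 - 30*sqrt(2) + 12
(3) = b^5 - 3*sqrt(2)*b^4 - 4*b^4 - 4*b^3 + 12*sqrt(2)*b^3 - 12*sqrt(2)*b^2 + 32*b^2 - 32*b
(4) = -2*s^4 + 8*s^3 + 13*s^2 - 28*s - 21
(5) = 21*a^5 + 37*a^4 + 4*a^3 - 5*a^2 - 7*a - 2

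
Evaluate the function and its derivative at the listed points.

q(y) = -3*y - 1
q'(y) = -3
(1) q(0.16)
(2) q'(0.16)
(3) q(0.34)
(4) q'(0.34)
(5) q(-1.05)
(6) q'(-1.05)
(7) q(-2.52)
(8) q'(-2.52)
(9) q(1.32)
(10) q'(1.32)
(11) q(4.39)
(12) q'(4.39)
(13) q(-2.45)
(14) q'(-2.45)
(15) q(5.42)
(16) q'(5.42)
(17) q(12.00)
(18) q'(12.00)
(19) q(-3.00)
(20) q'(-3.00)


(1) = -1.48
(2) = -3.00
(3) = -2.02
(4) = -3.00
(5) = 2.15
(6) = -3.00
(7) = 6.56
(8) = -3.00
(9) = -4.96
(10) = -3.00
(11) = -14.17
(12) = -3.00
(13) = 6.35
(14) = -3.00
(15) = -17.26
(16) = -3.00
(17) = -37.00
(18) = -3.00
(19) = 8.00
(20) = -3.00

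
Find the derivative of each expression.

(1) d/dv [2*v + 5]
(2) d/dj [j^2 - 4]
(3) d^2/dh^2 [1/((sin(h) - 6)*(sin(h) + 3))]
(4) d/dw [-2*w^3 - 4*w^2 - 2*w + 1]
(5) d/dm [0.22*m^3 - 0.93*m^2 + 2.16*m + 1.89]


(1) = 2
(2) = 2*j
(3) = (-4*sin(h)^4 + 9*sin(h)^3 - 75*sin(h)^2 + 36*sin(h) + 54)/((sin(h) - 6)^3*(sin(h) + 3)^3)
(4) = -6*w^2 - 8*w - 2
(5) = 0.66*m^2 - 1.86*m + 2.16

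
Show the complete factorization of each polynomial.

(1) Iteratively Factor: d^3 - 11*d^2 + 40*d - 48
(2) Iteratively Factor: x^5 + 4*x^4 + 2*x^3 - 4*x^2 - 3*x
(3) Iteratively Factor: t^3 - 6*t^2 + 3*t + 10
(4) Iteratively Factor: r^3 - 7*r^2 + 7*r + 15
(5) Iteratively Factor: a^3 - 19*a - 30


(1) = (d - 3)*(d^2 - 8*d + 16) = (d - 4)*(d - 3)*(d - 4)
(2) = (x - 1)*(x^4 + 5*x^3 + 7*x^2 + 3*x) = (x - 1)*(x + 3)*(x^3 + 2*x^2 + x) = (x - 1)*(x + 1)*(x + 3)*(x^2 + x) = x*(x - 1)*(x + 1)*(x + 3)*(x + 1)
(3) = (t - 5)*(t^2 - t - 2) = (t - 5)*(t - 2)*(t + 1)
(4) = (r - 3)*(r^2 - 4*r - 5) = (r - 3)*(r + 1)*(r - 5)
(5) = (a + 2)*(a^2 - 2*a - 15) = (a + 2)*(a + 3)*(a - 5)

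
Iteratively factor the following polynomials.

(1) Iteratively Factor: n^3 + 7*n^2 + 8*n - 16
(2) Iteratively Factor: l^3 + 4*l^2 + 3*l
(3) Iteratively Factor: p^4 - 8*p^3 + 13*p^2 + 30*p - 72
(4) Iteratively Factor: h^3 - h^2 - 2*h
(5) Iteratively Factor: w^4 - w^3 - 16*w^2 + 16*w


(1) = (n + 4)*(n^2 + 3*n - 4) = (n - 1)*(n + 4)*(n + 4)
(2) = (l + 1)*(l^2 + 3*l) = (l + 1)*(l + 3)*(l)
(3) = (p + 2)*(p^3 - 10*p^2 + 33*p - 36) = (p - 3)*(p + 2)*(p^2 - 7*p + 12) = (p - 3)^2*(p + 2)*(p - 4)
(4) = (h + 1)*(h^2 - 2*h) = (h - 2)*(h + 1)*(h)
(5) = (w - 4)*(w^3 + 3*w^2 - 4*w) = (w - 4)*(w + 4)*(w^2 - w) = (w - 4)*(w - 1)*(w + 4)*(w)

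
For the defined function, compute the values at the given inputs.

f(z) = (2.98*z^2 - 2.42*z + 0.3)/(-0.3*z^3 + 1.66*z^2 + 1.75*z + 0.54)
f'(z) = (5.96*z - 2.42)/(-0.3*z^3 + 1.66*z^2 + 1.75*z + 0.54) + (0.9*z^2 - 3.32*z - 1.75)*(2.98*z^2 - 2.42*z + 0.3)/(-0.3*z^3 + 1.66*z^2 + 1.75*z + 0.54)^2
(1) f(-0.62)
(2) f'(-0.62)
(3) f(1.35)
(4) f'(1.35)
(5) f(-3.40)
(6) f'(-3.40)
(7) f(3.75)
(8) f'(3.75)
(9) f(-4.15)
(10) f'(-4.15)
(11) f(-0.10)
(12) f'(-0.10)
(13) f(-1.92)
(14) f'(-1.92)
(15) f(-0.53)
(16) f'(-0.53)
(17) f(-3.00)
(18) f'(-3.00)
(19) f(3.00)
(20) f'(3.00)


(1) = 17.90
(2) = 34.00
(3) = 0.47
(4) = 0.66
(5) = 1.68
(6) = 0.42
(7) = 2.27
(8) = 1.12
(9) = 1.42
(10) = 0.28
(11) = 1.50
(12) = -13.42
(13) = 2.94
(14) = 1.75
(15) = 19.60
(16) = -3.53
(17) = 1.88
(18) = 0.56
(19) = 1.57
(20) = 0.77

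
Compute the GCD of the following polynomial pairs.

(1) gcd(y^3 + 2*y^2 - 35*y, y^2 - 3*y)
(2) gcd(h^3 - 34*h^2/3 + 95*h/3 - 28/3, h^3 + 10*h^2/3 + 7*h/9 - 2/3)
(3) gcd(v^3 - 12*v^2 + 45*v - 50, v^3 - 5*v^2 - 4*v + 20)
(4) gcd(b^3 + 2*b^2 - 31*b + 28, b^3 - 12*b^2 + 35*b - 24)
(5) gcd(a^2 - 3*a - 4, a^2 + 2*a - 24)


(1) = gcd(y*(y - 5)*(y + 7), y*(y - 3)) = y
(2) = h - 1/3
(3) = gcd((v - 5)^2*(v - 2), (v - 5)*(v - 2)*(v + 2)) = v^2 - 7*v + 10
(4) = b - 1
(5) = gcd((a - 4)*(a + 1), (a - 4)*(a + 6)) = a - 4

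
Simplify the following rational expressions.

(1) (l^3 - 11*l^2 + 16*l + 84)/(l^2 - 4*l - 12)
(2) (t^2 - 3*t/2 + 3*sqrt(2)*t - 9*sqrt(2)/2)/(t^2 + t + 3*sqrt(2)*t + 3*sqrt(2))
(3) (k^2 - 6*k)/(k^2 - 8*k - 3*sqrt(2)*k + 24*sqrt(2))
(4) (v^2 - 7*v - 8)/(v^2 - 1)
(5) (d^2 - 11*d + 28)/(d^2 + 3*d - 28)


(1) = l - 7
(2) = (2*t - 3)/(2*t + 2)
(3) = (k^2 - 6*k)/(k^2 + k*(-8 - 3*sqrt(2)) + 24*sqrt(2))
(4) = (v - 8)/(v - 1)
(5) = (d - 7)/(d + 7)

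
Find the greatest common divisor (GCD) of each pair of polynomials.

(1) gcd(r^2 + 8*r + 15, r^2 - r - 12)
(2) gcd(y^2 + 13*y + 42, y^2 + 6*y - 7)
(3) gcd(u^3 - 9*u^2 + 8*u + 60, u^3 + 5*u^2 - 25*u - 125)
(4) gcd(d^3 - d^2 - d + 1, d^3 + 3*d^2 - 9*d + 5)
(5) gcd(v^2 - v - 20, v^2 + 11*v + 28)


(1) = r + 3
(2) = gcd((y + 6)*(y + 7), (y - 1)*(y + 7)) = y + 7
(3) = u - 5
(4) = gcd((d - 1)^2*(d + 1), (d - 1)^2*(d + 5)) = d^2 - 2*d + 1
(5) = v + 4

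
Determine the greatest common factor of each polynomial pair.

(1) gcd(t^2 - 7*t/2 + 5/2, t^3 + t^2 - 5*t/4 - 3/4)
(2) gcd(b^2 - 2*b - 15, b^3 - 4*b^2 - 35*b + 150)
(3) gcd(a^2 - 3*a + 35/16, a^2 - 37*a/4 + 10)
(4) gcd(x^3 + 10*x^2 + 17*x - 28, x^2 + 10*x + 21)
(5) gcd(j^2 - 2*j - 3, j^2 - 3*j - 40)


(1) = t - 1
(2) = b - 5
(3) = a - 5/4
(4) = gcd((x - 1)*(x + 4)*(x + 7), (x + 3)*(x + 7)) = x + 7
(5) = 1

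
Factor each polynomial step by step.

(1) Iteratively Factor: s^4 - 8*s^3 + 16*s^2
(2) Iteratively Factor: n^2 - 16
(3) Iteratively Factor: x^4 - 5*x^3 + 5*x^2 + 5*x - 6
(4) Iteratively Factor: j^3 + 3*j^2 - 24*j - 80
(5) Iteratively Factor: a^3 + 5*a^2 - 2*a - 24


(1) = (s - 4)*(s^3 - 4*s^2) = s*(s - 4)*(s^2 - 4*s) = s^2*(s - 4)*(s - 4)
(2) = (n + 4)*(n - 4)
(3) = (x - 2)*(x^3 - 3*x^2 - x + 3) = (x - 3)*(x - 2)*(x^2 - 1) = (x - 3)*(x - 2)*(x + 1)*(x - 1)
(4) = (j + 4)*(j^2 - j - 20) = (j - 5)*(j + 4)*(j + 4)
(5) = (a + 4)*(a^2 + a - 6) = (a + 3)*(a + 4)*(a - 2)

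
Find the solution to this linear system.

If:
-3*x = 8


Then:
x = -8/3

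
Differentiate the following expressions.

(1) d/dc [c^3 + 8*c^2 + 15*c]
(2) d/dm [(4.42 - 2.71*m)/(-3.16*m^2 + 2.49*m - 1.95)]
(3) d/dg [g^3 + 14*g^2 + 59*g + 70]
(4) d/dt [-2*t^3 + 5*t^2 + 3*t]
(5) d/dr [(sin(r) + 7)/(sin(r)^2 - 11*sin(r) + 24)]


(1) = 3*c^2 + 16*c + 15
(2) = (-8.5636*m^2 + 27.9344*m - 5.7213)/(9.9856*m^4 - 15.7368*m^3 + 18.5241*m^2 - 9.711*m + 3.8025)
(3) = 3*g^2 + 28*g + 59
(4) = -6*t^2 + 10*t + 3
(5) = (-14*sin(r) + cos(r)^2 + 100)*cos(r)/(sin(r)^2 - 11*sin(r) + 24)^2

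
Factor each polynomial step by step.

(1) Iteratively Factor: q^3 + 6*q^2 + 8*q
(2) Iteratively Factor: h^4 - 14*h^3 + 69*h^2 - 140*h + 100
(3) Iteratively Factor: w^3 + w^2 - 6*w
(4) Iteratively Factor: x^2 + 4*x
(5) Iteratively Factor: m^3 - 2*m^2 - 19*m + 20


(1) = (q)*(q^2 + 6*q + 8) = q*(q + 4)*(q + 2)
(2) = (h - 2)*(h^3 - 12*h^2 + 45*h - 50) = (h - 5)*(h - 2)*(h^2 - 7*h + 10) = (h - 5)*(h - 2)^2*(h - 5)
(3) = (w - 2)*(w^2 + 3*w) = w*(w - 2)*(w + 3)
(4) = (x + 4)*(x)
(5) = (m - 5)*(m^2 + 3*m - 4) = (m - 5)*(m + 4)*(m - 1)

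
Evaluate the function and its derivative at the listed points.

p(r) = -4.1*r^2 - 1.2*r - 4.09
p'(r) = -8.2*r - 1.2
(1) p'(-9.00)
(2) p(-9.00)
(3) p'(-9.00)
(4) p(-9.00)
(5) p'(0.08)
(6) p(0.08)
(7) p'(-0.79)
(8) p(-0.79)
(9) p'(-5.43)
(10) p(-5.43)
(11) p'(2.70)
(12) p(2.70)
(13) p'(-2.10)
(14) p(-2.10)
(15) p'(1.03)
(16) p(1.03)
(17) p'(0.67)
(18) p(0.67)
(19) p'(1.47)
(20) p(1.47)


(1) = 72.60
(2) = -325.39
(3) = 72.60
(4) = -325.39
(5) = -1.86
(6) = -4.21
(7) = 5.28
(8) = -5.70
(9) = 43.33
(10) = -118.46
(11) = -23.34
(12) = -37.22
(13) = 16.02
(14) = -19.65
(15) = -9.65
(16) = -9.68
(17) = -6.69
(18) = -6.73
(19) = -13.25
(20) = -14.71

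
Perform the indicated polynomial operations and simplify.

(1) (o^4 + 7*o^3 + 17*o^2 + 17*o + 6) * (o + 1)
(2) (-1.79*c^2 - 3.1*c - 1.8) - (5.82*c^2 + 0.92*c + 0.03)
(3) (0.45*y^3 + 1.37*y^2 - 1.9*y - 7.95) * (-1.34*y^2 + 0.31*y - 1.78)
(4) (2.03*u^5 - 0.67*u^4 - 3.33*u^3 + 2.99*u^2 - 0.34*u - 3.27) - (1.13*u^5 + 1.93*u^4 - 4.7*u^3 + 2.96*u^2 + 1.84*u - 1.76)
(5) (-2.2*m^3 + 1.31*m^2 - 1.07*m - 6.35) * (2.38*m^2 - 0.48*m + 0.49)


(1) = o^5 + 8*o^4 + 24*o^3 + 34*o^2 + 23*o + 6
(2) = -7.61*c^2 - 4.02*c - 1.83
(3) = -0.603*y^5 - 1.6963*y^4 + 2.1697*y^3 + 7.6254*y^2 + 0.9175*y + 14.151
(4) = 0.9*u^5 - 2.6*u^4 + 1.37*u^3 + 0.03*u^2 - 2.18*u - 1.51
(5) = -5.236*m^5 + 4.1738*m^4 - 4.2534*m^3 - 13.9575*m^2 + 2.5237*m - 3.1115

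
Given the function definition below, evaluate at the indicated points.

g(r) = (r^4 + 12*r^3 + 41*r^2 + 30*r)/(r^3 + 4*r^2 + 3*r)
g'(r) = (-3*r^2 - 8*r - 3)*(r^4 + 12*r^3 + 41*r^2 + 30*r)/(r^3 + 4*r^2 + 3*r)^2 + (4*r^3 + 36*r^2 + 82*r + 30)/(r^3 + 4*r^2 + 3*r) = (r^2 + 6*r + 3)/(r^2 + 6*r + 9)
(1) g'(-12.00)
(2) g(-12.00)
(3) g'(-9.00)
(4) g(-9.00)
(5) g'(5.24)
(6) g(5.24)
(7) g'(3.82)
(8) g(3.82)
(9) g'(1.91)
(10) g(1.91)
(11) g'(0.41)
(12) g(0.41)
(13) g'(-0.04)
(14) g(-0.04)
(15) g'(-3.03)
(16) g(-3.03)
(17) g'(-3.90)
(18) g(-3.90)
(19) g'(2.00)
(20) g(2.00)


(1) = 0.93
(2) = -4.67
(3) = 0.83
(4) = -2.00
(5) = 0.91
(6) = 13.97
(7) = 0.87
(8) = 12.70
(9) = 0.75
(10) = 11.13
(11) = 0.48
(12) = 10.17
(13) = 0.32
(14) = 9.99
(15) = -6665.67
(16) = -195.03
(17) = -6.41
(18) = -2.57
(19) = 0.76
(20) = 11.20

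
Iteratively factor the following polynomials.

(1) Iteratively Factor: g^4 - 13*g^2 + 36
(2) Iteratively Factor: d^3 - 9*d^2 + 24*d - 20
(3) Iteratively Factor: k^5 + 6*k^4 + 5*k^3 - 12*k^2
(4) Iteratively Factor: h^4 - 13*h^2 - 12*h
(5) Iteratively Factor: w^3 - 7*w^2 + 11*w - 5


(1) = (g - 2)*(g^3 + 2*g^2 - 9*g - 18) = (g - 2)*(g + 3)*(g^2 - g - 6) = (g - 3)*(g - 2)*(g + 3)*(g + 2)
(2) = (d - 5)*(d^2 - 4*d + 4) = (d - 5)*(d - 2)*(d - 2)
(3) = (k)*(k^4 + 6*k^3 + 5*k^2 - 12*k) = k*(k + 3)*(k^3 + 3*k^2 - 4*k) = k*(k + 3)*(k + 4)*(k^2 - k) = k^2*(k + 3)*(k + 4)*(k - 1)
(4) = (h + 3)*(h^3 - 3*h^2 - 4*h) = h*(h + 3)*(h^2 - 3*h - 4) = h*(h + 1)*(h + 3)*(h - 4)
(5) = (w - 5)*(w^2 - 2*w + 1) = (w - 5)*(w - 1)*(w - 1)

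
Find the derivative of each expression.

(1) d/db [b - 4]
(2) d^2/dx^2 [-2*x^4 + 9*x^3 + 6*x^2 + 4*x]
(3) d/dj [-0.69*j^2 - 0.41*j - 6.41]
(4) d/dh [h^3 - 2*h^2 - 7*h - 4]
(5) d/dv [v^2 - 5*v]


(1) = 1
(2) = -24*x^2 + 54*x + 12
(3) = -1.38*j - 0.41
(4) = 3*h^2 - 4*h - 7
(5) = 2*v - 5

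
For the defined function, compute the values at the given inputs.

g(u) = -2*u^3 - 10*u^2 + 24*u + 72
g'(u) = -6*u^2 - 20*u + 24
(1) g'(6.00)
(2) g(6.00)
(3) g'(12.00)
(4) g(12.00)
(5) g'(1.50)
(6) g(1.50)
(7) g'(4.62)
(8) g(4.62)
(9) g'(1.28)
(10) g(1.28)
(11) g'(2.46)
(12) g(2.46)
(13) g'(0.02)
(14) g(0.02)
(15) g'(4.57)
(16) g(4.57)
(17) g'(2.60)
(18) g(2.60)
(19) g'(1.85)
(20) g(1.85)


(1) = -312.00
(2) = -576.00
(3) = -1080.00
(4) = -4536.00
(5) = -19.50
(6) = 78.75
(7) = -196.47
(8) = -227.79
(9) = -11.43
(10) = 82.14
(11) = -61.51
(12) = 40.75
(13) = 23.60
(14) = 72.48
(15) = -192.71
(16) = -218.06
(17) = -68.56
(18) = 31.65
(19) = -33.54
(20) = 69.51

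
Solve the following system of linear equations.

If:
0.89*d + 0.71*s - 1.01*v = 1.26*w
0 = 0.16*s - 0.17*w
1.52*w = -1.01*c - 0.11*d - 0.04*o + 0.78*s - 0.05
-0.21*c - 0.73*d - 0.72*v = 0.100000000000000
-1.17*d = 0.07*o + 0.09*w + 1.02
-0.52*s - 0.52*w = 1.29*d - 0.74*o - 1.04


Then:
c = 0.98
d = -0.54
o = -4.06
s = -1.26
v = 0.12
w = -1.19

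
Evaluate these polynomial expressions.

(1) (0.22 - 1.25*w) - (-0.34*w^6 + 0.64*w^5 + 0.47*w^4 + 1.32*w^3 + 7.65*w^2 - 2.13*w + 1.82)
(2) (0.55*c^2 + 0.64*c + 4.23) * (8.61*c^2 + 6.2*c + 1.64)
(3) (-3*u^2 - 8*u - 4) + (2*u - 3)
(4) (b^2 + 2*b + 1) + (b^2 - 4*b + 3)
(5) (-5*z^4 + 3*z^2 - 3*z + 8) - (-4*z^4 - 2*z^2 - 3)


(1) = 0.34*w^6 - 0.64*w^5 - 0.47*w^4 - 1.32*w^3 - 7.65*w^2 + 0.88*w - 1.6
(2) = 4.7355*c^4 + 8.9204*c^3 + 41.2903*c^2 + 27.2756*c + 6.9372
(3) = -3*u^2 - 6*u - 7
(4) = 2*b^2 - 2*b + 4
(5) = -z^4 + 5*z^2 - 3*z + 11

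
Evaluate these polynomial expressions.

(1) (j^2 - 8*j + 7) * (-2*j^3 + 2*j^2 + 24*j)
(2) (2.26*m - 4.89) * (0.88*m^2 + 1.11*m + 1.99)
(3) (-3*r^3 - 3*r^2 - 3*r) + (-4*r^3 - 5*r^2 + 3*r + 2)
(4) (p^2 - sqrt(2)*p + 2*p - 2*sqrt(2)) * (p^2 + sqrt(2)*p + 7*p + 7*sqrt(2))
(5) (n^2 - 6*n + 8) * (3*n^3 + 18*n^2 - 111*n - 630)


(1) = -2*j^5 + 18*j^4 - 6*j^3 - 178*j^2 + 168*j
(2) = 1.9888*m^3 - 1.7946*m^2 - 0.9305*m - 9.7311
(3) = -7*r^3 - 8*r^2 + 2
(4) = p^4 + 9*p^3 + 12*p^2 - 18*p - 28
(5) = 3*n^5 - 195*n^3 + 180*n^2 + 2892*n - 5040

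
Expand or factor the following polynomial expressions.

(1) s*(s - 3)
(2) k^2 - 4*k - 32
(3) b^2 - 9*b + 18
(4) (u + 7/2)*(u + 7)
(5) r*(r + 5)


(1) = s^2 - 3*s
(2) = (k - 8)*(k + 4)
(3) = (b - 6)*(b - 3)
(4) = u^2 + 21*u/2 + 49/2
(5) = r^2 + 5*r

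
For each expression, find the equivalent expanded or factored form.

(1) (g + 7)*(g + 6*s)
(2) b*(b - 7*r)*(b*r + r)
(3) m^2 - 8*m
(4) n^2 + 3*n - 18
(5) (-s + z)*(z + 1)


(1) = g^2 + 6*g*s + 7*g + 42*s
(2) = b^3*r - 7*b^2*r^2 + b^2*r - 7*b*r^2
(3) = m*(m - 8)
(4) = (n - 3)*(n + 6)
(5) = -s*z - s + z^2 + z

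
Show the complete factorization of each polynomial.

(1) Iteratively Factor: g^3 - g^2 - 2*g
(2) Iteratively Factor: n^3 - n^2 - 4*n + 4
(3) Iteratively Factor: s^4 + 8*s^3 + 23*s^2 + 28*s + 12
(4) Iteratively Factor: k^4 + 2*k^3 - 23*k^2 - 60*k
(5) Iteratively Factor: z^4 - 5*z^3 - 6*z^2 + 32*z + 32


(1) = (g - 2)*(g^2 + g) = (g - 2)*(g + 1)*(g)
(2) = (n - 2)*(n^2 + n - 2) = (n - 2)*(n - 1)*(n + 2)
(3) = (s + 2)*(s^3 + 6*s^2 + 11*s + 6) = (s + 2)*(s + 3)*(s^2 + 3*s + 2) = (s + 2)^2*(s + 3)*(s + 1)
(4) = (k + 3)*(k^3 - k^2 - 20*k) = (k - 5)*(k + 3)*(k^2 + 4*k) = k*(k - 5)*(k + 3)*(k + 4)
(5) = (z - 4)*(z^3 - z^2 - 10*z - 8) = (z - 4)*(z + 2)*(z^2 - 3*z - 4) = (z - 4)^2*(z + 2)*(z + 1)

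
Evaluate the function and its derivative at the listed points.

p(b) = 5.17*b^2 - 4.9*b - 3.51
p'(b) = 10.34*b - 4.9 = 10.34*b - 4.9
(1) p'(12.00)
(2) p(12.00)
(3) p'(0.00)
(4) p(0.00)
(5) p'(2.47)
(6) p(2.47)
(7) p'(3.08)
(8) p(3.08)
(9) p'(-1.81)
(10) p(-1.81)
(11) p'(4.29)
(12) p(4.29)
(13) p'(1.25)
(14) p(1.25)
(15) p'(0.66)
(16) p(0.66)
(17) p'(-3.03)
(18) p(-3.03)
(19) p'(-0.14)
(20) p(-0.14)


(1) = 119.18
(2) = 682.17
(3) = -4.90
(4) = -3.51
(5) = 20.64
(6) = 15.93
(7) = 26.95
(8) = 30.44
(9) = -23.62
(10) = 22.30
(11) = 39.46
(12) = 70.62
(13) = 8.03
(14) = -1.56
(15) = 1.92
(16) = -4.49
(17) = -36.23
(18) = 58.80
(19) = -6.35
(20) = -2.72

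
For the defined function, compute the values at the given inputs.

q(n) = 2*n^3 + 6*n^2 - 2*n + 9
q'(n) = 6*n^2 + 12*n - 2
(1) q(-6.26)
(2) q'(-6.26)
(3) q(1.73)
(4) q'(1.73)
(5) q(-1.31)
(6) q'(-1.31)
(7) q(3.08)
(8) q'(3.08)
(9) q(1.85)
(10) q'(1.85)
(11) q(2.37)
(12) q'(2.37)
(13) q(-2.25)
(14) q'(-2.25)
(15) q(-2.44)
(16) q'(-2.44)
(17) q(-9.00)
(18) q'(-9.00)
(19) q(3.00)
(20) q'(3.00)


(1) = -233.98
(2) = 158.01
(3) = 33.85
(4) = 36.72
(5) = 17.42
(6) = -7.42
(7) = 118.19
(8) = 91.88
(9) = 38.50
(10) = 40.74
(11) = 64.59
(12) = 60.14
(13) = 21.09
(14) = 1.38
(15) = 20.55
(16) = 4.44
(17) = -945.00
(18) = 376.00
(19) = 111.00
(20) = 88.00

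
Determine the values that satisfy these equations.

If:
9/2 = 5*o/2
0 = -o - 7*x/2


Then:
o = 9/5
x = -18/35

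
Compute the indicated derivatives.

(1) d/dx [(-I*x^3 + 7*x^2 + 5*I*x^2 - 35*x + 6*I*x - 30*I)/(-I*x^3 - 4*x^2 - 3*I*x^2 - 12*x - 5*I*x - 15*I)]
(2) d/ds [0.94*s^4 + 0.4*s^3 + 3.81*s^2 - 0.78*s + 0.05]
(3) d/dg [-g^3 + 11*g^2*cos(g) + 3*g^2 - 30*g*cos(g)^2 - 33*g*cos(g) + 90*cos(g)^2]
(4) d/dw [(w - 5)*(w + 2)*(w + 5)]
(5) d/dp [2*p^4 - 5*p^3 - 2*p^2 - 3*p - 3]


(1) = (x^2*(8 - 11*I) + 30*I*x + 240 + 165*I)/(x^4 + x^3*(6 - 10*I) + x^2*(-16 - 60*I) + x*(-150 - 90*I) - 225)
(2) = 3.76*s^3 + 1.2*s^2 + 7.62*s - 0.78
(3) = -11*g^2*sin(g) - 3*g^2 + 33*g*sin(g) + 30*g*sin(2*g) + 22*g*cos(g) + 6*g - 90*sin(2*g) - 30*cos(g)^2 - 33*cos(g)
(4) = 3*w^2 + 4*w - 25
(5) = 8*p^3 - 15*p^2 - 4*p - 3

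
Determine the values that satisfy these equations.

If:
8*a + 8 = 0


Then:
a = -1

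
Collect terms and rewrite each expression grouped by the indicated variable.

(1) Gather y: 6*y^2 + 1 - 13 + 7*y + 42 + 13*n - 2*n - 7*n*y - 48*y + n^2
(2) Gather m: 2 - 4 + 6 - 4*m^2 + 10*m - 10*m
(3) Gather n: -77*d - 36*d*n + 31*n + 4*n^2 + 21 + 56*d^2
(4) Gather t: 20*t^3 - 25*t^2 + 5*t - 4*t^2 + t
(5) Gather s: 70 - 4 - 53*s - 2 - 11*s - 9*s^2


(1) = n^2 + 11*n + 6*y^2 + y*(-7*n - 41) + 30
(2) = 4 - 4*m^2
(3) = 56*d^2 - 77*d + 4*n^2 + n*(31 - 36*d) + 21
(4) = 20*t^3 - 29*t^2 + 6*t
(5) = -9*s^2 - 64*s + 64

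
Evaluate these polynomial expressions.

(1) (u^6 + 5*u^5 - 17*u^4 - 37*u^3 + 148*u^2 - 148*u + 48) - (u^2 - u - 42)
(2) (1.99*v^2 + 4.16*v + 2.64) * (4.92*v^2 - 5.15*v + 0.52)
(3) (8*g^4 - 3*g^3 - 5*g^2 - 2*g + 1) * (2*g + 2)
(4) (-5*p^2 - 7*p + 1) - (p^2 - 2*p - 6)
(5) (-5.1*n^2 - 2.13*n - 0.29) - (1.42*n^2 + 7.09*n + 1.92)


(1) = u^6 + 5*u^5 - 17*u^4 - 37*u^3 + 147*u^2 - 147*u + 90
(2) = 9.7908*v^4 + 10.2187*v^3 - 7.4004*v^2 - 11.4328*v + 1.3728
(3) = 16*g^5 + 10*g^4 - 16*g^3 - 14*g^2 - 2*g + 2
(4) = -6*p^2 - 5*p + 7
(5) = -6.52*n^2 - 9.22*n - 2.21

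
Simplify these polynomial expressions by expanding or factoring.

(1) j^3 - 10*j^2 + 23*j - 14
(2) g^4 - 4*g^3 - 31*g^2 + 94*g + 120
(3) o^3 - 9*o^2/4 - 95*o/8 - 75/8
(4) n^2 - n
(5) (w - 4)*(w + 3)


(1) = (j - 7)*(j - 2)*(j - 1)
(2) = (g - 6)*(g - 4)*(g + 1)*(g + 5)
(3) = (o - 5)*(o + 5/4)*(o + 3/2)
(4) = n*(n - 1)
(5) = w^2 - w - 12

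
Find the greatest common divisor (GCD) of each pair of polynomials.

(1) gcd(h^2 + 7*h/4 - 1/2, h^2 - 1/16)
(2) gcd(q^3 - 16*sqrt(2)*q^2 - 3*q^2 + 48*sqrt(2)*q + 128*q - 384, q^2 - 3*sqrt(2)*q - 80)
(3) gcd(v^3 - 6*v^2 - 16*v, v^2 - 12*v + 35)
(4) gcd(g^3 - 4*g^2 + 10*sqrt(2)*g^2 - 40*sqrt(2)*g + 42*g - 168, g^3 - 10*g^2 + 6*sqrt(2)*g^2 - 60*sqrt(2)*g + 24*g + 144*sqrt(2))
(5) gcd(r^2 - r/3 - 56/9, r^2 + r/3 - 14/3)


(1) = h - 1/4
(2) = q - 8*sqrt(2)
(3) = gcd(v*(v - 8)*(v + 2), (v - 7)*(v - 5)) = 1
(4) = gcd((g - 4)*(g + 3*sqrt(2))*(g + 7*sqrt(2)), (g - 6)*(g - 4)*(g + 6*sqrt(2))) = g - 4
(5) = gcd((r - 8/3)*(r + 7/3), (r - 2)*(r + 7/3)) = r + 7/3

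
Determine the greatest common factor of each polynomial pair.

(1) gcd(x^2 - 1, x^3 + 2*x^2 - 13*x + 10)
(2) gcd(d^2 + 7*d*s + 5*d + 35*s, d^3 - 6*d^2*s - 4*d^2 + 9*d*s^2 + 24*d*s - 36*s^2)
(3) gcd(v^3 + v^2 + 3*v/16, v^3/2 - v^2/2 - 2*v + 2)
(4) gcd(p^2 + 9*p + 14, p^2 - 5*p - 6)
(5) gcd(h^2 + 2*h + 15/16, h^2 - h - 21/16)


(1) = gcd((x - 1)*(x + 1), (x - 2)*(x - 1)*(x + 5)) = x - 1
(2) = 1
(3) = gcd(v*(v + 1/4)*(v + 3/4), (v/2 + 1)*(v - 2)*(v - 1)) = 1
(4) = gcd((p + 2)*(p + 7), (p - 6)*(p + 1)) = 1
(5) = h + 3/4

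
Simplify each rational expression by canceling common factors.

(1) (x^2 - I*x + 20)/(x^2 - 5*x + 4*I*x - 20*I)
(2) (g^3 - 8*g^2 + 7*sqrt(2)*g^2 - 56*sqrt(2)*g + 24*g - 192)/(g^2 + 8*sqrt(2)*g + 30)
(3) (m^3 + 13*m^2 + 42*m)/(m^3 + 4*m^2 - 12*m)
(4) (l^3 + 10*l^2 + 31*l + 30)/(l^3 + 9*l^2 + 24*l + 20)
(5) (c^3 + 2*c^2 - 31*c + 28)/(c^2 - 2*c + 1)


(1) = (x - 5*I)/(x - 5)
(2) = (g^2 + g*(-8 + 4*sqrt(2)) - 32*sqrt(2))/(g + 5*sqrt(2))
(3) = (m + 7)/(m - 2)
(4) = (l + 3)/(l + 2)
(5) = (c^2 + 3*c - 28)/(c - 1)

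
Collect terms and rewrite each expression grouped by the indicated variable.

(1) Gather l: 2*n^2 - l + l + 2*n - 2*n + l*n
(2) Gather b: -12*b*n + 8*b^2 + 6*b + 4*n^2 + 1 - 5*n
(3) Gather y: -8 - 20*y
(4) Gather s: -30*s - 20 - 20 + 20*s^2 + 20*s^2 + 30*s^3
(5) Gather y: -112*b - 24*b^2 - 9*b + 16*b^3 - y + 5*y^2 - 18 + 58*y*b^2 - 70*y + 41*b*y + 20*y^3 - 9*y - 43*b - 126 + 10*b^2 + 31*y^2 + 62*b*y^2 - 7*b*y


(1) = l*n + 2*n^2
(2) = 8*b^2 + b*(6 - 12*n) + 4*n^2 - 5*n + 1
(3) = -20*y - 8
(4) = 30*s^3 + 40*s^2 - 30*s - 40
(5) = 16*b^3 - 14*b^2 - 164*b + 20*y^3 + y^2*(62*b + 36) + y*(58*b^2 + 34*b - 80) - 144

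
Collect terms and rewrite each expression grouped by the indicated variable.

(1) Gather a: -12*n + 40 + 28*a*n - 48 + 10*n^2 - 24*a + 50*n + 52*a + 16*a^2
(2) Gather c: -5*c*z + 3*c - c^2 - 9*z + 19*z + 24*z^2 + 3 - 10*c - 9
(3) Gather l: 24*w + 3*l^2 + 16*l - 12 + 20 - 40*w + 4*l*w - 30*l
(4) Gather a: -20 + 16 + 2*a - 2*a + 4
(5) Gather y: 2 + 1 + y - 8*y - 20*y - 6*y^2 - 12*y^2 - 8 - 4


(1) = 16*a^2 + a*(28*n + 28) + 10*n^2 + 38*n - 8
(2) = -c^2 + c*(-5*z - 7) + 24*z^2 + 10*z - 6
(3) = 3*l^2 + l*(4*w - 14) - 16*w + 8
(4) = 0
(5) = -18*y^2 - 27*y - 9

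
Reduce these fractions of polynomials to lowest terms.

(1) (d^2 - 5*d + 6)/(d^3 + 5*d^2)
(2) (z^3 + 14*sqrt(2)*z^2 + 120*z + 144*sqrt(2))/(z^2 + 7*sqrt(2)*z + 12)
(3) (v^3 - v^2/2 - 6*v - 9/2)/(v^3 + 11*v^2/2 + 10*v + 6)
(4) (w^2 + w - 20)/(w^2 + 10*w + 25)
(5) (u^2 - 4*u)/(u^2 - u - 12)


(1) = (d^2 - 5*d + 6)/(d^3 + 5*d^2)
(2) = (z^2 + 8*sqrt(2)*z + 24)/(z + sqrt(2))
(3) = (v^2 - 2*v - 3)/(v^2 + 4*v + 4)
(4) = (w - 4)/(w + 5)
(5) = u/(u + 3)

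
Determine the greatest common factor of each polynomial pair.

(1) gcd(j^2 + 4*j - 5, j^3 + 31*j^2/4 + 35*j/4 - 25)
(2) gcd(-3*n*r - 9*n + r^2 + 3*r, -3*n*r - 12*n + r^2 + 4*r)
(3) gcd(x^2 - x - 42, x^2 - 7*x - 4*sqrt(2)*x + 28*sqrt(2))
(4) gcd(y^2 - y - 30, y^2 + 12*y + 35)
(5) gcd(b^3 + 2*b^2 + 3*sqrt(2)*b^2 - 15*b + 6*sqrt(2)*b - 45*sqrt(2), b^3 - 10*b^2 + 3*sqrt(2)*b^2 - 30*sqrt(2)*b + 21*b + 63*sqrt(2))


(1) = gcd((j - 1)*(j + 5), (j - 5/4)*(j + 4)*(j + 5)) = j + 5
(2) = gcd((-3*n + r)*(r + 3), (-3*n + r)*(r + 4)) = -3*n + r
(3) = x - 7
(4) = gcd((y - 6)*(y + 5), (y + 5)*(y + 7)) = y + 5
(5) = b^2 + b*(-3 + 3*sqrt(2)) - 9*sqrt(2)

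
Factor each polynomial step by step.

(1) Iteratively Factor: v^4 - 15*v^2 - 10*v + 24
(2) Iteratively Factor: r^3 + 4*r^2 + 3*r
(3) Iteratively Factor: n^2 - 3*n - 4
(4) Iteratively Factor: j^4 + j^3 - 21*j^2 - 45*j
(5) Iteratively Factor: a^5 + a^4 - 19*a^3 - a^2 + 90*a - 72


(1) = (v - 1)*(v^3 + v^2 - 14*v - 24) = (v - 1)*(v + 3)*(v^2 - 2*v - 8) = (v - 1)*(v + 2)*(v + 3)*(v - 4)
(2) = (r)*(r^2 + 4*r + 3) = r*(r + 3)*(r + 1)
(3) = (n + 1)*(n - 4)
(4) = (j + 3)*(j^3 - 2*j^2 - 15*j) = j*(j + 3)*(j^2 - 2*j - 15) = j*(j - 5)*(j + 3)*(j + 3)
(5) = (a - 1)*(a^4 + 2*a^3 - 17*a^2 - 18*a + 72) = (a - 1)*(a + 3)*(a^3 - a^2 - 14*a + 24) = (a - 1)*(a + 3)*(a + 4)*(a^2 - 5*a + 6) = (a - 2)*(a - 1)*(a + 3)*(a + 4)*(a - 3)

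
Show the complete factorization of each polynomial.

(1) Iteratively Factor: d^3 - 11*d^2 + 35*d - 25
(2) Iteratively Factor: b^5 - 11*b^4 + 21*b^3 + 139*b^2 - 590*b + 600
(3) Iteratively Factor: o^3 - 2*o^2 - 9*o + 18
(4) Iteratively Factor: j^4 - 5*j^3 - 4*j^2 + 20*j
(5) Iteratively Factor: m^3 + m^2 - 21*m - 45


(1) = (d - 5)*(d^2 - 6*d + 5) = (d - 5)^2*(d - 1)
(2) = (b - 3)*(b^4 - 8*b^3 - 3*b^2 + 130*b - 200) = (b - 3)*(b + 4)*(b^3 - 12*b^2 + 45*b - 50) = (b - 3)*(b - 2)*(b + 4)*(b^2 - 10*b + 25) = (b - 5)*(b - 3)*(b - 2)*(b + 4)*(b - 5)
(3) = (o + 3)*(o^2 - 5*o + 6) = (o - 3)*(o + 3)*(o - 2)
(4) = (j - 2)*(j^3 - 3*j^2 - 10*j) = (j - 5)*(j - 2)*(j^2 + 2*j) = (j - 5)*(j - 2)*(j + 2)*(j)
(5) = (m + 3)*(m^2 - 2*m - 15) = (m + 3)^2*(m - 5)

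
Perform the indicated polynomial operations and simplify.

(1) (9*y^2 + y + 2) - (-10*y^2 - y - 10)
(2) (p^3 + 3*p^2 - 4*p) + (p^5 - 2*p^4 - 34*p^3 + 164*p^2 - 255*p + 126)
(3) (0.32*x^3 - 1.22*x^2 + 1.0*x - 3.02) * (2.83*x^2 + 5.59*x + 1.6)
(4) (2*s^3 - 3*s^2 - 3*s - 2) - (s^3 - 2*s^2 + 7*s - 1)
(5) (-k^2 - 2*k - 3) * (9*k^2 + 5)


(1) = 19*y^2 + 2*y + 12
(2) = p^5 - 2*p^4 - 33*p^3 + 167*p^2 - 259*p + 126
(3) = 0.9056*x^5 - 1.6638*x^4 - 3.4778*x^3 - 4.9086*x^2 - 15.2818*x - 4.832
(4) = s^3 - s^2 - 10*s - 1
(5) = -9*k^4 - 18*k^3 - 32*k^2 - 10*k - 15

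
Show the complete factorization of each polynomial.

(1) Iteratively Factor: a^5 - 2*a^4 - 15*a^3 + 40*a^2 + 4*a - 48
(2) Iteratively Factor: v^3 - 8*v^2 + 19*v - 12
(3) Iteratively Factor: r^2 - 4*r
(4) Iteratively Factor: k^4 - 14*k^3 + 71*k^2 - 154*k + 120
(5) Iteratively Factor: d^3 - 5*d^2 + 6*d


(1) = (a + 1)*(a^4 - 3*a^3 - 12*a^2 + 52*a - 48) = (a - 3)*(a + 1)*(a^3 - 12*a + 16) = (a - 3)*(a - 2)*(a + 1)*(a^2 + 2*a - 8) = (a - 3)*(a - 2)^2*(a + 1)*(a + 4)
(2) = (v - 1)*(v^2 - 7*v + 12) = (v - 4)*(v - 1)*(v - 3)
(3) = (r - 4)*(r)
(4) = (k - 5)*(k^3 - 9*k^2 + 26*k - 24) = (k - 5)*(k - 4)*(k^2 - 5*k + 6) = (k - 5)*(k - 4)*(k - 3)*(k - 2)
(5) = (d - 2)*(d^2 - 3*d) = (d - 3)*(d - 2)*(d)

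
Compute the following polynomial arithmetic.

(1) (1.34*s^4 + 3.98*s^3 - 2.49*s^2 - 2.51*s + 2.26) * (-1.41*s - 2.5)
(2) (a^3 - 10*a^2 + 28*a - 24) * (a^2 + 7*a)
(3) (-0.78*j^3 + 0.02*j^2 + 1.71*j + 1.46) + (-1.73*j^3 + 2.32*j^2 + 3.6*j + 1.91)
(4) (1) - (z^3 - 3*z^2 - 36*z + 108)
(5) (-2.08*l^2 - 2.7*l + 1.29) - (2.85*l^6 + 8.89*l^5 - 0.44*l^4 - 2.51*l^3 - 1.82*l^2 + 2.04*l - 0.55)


(1) = -1.8894*s^5 - 8.9618*s^4 - 6.4391*s^3 + 9.7641*s^2 + 3.0884*s - 5.65
(2) = a^5 - 3*a^4 - 42*a^3 + 172*a^2 - 168*a
(3) = -2.51*j^3 + 2.34*j^2 + 5.31*j + 3.37
(4) = -z^3 + 3*z^2 + 36*z - 107
(5) = -2.85*l^6 - 8.89*l^5 + 0.44*l^4 + 2.51*l^3 - 0.26*l^2 - 4.74*l + 1.84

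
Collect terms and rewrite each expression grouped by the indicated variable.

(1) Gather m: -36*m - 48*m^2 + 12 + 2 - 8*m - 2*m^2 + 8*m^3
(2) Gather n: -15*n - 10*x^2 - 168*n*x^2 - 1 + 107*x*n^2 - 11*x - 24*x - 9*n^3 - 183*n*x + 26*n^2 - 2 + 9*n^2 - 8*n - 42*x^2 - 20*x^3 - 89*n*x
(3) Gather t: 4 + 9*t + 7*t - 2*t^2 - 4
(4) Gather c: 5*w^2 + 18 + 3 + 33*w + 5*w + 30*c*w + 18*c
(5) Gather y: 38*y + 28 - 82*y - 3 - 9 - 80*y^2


(1) = 8*m^3 - 50*m^2 - 44*m + 14
(2) = -9*n^3 + n^2*(107*x + 35) + n*(-168*x^2 - 272*x - 23) - 20*x^3 - 52*x^2 - 35*x - 3
(3) = -2*t^2 + 16*t
(4) = c*(30*w + 18) + 5*w^2 + 38*w + 21
(5) = -80*y^2 - 44*y + 16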